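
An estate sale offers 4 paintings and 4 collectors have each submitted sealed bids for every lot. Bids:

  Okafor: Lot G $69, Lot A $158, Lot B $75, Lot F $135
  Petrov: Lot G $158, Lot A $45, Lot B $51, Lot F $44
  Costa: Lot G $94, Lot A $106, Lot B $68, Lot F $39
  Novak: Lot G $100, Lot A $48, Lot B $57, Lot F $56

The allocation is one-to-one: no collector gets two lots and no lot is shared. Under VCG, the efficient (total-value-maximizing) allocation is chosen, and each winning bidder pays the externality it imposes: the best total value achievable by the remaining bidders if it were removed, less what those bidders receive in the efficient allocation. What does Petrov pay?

Petrov pays $43.

Efficient allocation: Okafor→Lot F ($135), Petrov→Lot G ($158), Costa→Lot A ($106), Novak→Lot B ($57); total welfare W = $456.
Petrov receives Lot G at value $158, so the others get W − 158 = $298.
Without Petrov: best allocation of the remaining 3 bidders over all 4 lots is Okafor→Lot F ($135), Costa→Lot A ($106), Novak→Lot G ($100), total $341.
VCG payment = (others' best without Petrov) − (others' welfare with Petrov) = 341 − 298 = $43.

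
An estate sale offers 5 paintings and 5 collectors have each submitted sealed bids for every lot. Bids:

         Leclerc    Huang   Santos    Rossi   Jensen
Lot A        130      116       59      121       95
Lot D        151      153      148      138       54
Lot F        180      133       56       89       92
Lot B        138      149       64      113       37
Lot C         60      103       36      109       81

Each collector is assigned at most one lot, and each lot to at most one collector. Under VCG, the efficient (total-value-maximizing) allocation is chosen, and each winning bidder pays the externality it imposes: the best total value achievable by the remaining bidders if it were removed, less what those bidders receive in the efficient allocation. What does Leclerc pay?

Leclerc pays $9.

Efficient allocation: Leclerc→Lot F ($180), Huang→Lot B ($149), Santos→Lot D ($148), Rossi→Lot C ($109), Jensen→Lot A ($95); total welfare W = $681.
Leclerc receives Lot F at value $180, so the others get W − 180 = $501.
Without Leclerc: best allocation of the remaining 4 bidders over all 5 lots is Huang→Lot B ($149), Santos→Lot D ($148), Rossi→Lot A ($121), Jensen→Lot F ($92), total $510.
VCG payment = (others' best without Leclerc) − (others' welfare with Leclerc) = 510 − 501 = $9.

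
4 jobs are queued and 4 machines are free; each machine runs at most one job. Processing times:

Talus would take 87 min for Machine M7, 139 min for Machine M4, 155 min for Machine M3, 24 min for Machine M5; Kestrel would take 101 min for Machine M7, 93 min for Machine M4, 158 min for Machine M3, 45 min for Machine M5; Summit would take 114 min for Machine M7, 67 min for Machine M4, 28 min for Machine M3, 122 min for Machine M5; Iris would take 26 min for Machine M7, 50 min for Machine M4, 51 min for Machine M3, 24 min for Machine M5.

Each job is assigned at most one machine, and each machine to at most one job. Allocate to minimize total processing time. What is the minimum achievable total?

Min total: 171 min

Optimal: Talus→Machine M5 (24 min), Kestrel→Machine M4 (93 min), Summit→Machine M3 (28 min), Iris→Machine M7 (26 min) — total 24+93+28+26 = 171 min.
Column-greedy (each machine in turn goes to its cheapest remaining job) gives 293 min, worse by 122.
Next-best assignment: Talus→Machine M5, Kestrel→Machine M7, Summit→Machine M3, Iris→Machine M4 = 203 min.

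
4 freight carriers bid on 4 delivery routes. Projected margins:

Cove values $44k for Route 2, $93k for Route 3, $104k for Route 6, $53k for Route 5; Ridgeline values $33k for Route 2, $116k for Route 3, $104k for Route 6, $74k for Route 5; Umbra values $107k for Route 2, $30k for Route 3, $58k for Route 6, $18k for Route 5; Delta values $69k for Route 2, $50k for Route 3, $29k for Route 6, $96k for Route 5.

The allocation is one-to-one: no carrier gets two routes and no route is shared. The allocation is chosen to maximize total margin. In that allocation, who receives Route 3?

Optimal: Cove→Route 6 ($104k), Ridgeline→Route 3 ($116k), Umbra→Route 2 ($107k), Delta→Route 5 ($96k) — total 104+116+107+96 = $423k.
Next-best assignment: Cove→Route 3, Ridgeline→Route 6, Umbra→Route 2, Delta→Route 5 = $400k.
Swapping Umbra↔Cove (Umbra→Route 6 $58k, Cove→Route 2 $44k) loses 109.

Ridgeline receives Route 3.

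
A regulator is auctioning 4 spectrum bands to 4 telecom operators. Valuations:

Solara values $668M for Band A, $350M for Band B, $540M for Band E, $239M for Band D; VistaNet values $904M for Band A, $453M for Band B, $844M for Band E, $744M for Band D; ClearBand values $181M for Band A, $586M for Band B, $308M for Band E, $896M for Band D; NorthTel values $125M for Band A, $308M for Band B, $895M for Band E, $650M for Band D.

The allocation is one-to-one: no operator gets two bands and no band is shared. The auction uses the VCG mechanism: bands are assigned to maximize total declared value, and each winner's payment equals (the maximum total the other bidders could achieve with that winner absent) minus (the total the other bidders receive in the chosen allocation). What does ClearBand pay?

Efficient allocation: Solara→Band B ($350M), VistaNet→Band A ($904M), ClearBand→Band D ($896M), NorthTel→Band E ($895M); total welfare W = $3045M.
ClearBand receives Band D at value $896M, so the others get W − 896 = $2149M.
Without ClearBand: best allocation of the remaining 3 bidders over all 4 bands is Solara→Band A ($668M), VistaNet→Band D ($744M), NorthTel→Band E ($895M), total $2307M.
VCG payment = (others' best without ClearBand) − (others' welfare with ClearBand) = 2307 − 2149 = $158M.

ClearBand pays $158M.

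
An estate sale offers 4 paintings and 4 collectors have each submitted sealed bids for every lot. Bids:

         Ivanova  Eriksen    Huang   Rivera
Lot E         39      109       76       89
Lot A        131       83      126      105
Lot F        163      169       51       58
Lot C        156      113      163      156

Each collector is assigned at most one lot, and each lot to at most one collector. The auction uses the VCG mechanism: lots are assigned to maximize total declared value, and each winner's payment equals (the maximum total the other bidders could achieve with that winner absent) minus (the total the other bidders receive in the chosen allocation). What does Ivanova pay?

Ivanova pays $60.

Efficient allocation: Ivanova→Lot F ($163), Eriksen→Lot E ($109), Huang→Lot A ($126), Rivera→Lot C ($156); total welfare W = $554.
Ivanova receives Lot F at value $163, so the others get W − 163 = $391.
Without Ivanova: best allocation of the remaining 3 bidders over all 4 lots is Eriksen→Lot F ($169), Huang→Lot A ($126), Rivera→Lot C ($156), total $451.
VCG payment = (others' best without Ivanova) − (others' welfare with Ivanova) = 451 − 391 = $60.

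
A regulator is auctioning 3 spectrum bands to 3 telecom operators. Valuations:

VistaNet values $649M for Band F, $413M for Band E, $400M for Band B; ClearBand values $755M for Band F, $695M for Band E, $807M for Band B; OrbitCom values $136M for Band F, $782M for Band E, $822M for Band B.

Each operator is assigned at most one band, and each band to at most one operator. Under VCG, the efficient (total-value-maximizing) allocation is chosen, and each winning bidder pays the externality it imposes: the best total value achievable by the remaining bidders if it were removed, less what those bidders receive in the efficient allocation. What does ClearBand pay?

ClearBand pays $40M.

Efficient allocation: VistaNet→Band F ($649M), ClearBand→Band B ($807M), OrbitCom→Band E ($782M); total welfare W = $2238M.
ClearBand receives Band B at value $807M, so the others get W − 807 = $1431M.
Without ClearBand: best allocation of the remaining 2 bidders over all 3 bands is VistaNet→Band F ($649M), OrbitCom→Band B ($822M), total $1471M.
VCG payment = (others' best without ClearBand) − (others' welfare with ClearBand) = 1471 − 1431 = $40M.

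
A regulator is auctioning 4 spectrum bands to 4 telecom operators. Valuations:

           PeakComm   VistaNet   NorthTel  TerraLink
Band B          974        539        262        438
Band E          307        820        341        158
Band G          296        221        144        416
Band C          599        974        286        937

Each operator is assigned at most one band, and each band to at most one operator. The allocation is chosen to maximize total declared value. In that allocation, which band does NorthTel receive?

NorthTel receives Band G.

This is a one-to-one assignment (maximum-weight bipartite matching).
Optimal: PeakComm→Band B ($974M), VistaNet→Band E ($820M), NorthTel→Band G ($144M), TerraLink→Band C ($937M) — total 974+820+144+937 = $2875M.
Swapping NorthTel↔TerraLink (NorthTel→Band C $286M, TerraLink→Band G $416M) loses 379.
NorthTel's own top band is Band E ($341M), but forcing NorthTel→Band E and reassigning the rest optimally gives only $2705M — worse by 170.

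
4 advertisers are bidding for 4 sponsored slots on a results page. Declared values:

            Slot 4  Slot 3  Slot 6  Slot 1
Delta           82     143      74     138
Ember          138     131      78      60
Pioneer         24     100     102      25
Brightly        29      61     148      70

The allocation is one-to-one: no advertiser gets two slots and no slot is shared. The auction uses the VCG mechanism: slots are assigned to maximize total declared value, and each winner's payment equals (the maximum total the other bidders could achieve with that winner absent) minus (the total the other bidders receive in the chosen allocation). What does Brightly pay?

Efficient allocation: Delta→Slot 1 ($138), Ember→Slot 4 ($138), Pioneer→Slot 3 ($100), Brightly→Slot 6 ($148); total welfare W = $524.
Brightly receives Slot 6 at value $148, so the others get W − 148 = $376.
Without Brightly: best allocation of the remaining 3 bidders over all 4 slots is Delta→Slot 3 ($143), Ember→Slot 4 ($138), Pioneer→Slot 6 ($102), total $383.
VCG payment = (others' best without Brightly) − (others' welfare with Brightly) = 383 − 376 = $7.

Brightly pays $7.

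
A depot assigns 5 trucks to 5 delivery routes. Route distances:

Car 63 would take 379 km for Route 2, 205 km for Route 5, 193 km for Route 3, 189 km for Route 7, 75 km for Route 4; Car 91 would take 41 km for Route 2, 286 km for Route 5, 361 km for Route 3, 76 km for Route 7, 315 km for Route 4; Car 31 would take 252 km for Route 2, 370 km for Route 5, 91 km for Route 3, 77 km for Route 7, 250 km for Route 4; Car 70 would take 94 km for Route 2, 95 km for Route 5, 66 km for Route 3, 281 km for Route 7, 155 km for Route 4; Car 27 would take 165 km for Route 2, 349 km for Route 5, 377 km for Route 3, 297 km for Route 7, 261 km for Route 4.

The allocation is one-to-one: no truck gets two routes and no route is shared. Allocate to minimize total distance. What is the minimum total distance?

Min total: 502 km

Optimal: Car 63→Route 4 (75 km), Car 91→Route 7 (76 km), Car 31→Route 3 (91 km), Car 70→Route 5 (95 km), Car 27→Route 2 (165 km) — total 75+76+91+95+165 = 502 km.
Column-greedy (each route in turn goes to its cheapest remaining truck) gives 677 km, worse by 175.
Next-best assignment: Car 63→Route 4, Car 91→Route 2, Car 31→Route 3, Car 70→Route 5, Car 27→Route 7 = 599 km.
Swapping Car 70↔Car 91 (Car 70→Route 7 281 km, Car 91→Route 5 286 km) adds 396.
Checked against all permutations: 502 km is optimal.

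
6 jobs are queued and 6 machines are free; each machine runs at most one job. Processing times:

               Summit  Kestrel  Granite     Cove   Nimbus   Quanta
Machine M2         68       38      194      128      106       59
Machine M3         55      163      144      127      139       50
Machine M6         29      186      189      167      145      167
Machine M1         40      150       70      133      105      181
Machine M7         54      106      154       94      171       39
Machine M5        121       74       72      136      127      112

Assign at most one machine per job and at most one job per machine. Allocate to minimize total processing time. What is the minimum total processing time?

Min total: 388 min

Optimal: Summit→Machine M6 (29 min), Kestrel→Machine M2 (38 min), Granite→Machine M5 (72 min), Cove→Machine M7 (94 min), Nimbus→Machine M1 (105 min), Quanta→Machine M3 (50 min) — total 29+38+72+94+105+50 = 388 min.
Column-greedy (each machine in turn goes to its cheapest remaining job) gives 408 min, worse by 20.
No other one-to-one assignment undercuts 388 min.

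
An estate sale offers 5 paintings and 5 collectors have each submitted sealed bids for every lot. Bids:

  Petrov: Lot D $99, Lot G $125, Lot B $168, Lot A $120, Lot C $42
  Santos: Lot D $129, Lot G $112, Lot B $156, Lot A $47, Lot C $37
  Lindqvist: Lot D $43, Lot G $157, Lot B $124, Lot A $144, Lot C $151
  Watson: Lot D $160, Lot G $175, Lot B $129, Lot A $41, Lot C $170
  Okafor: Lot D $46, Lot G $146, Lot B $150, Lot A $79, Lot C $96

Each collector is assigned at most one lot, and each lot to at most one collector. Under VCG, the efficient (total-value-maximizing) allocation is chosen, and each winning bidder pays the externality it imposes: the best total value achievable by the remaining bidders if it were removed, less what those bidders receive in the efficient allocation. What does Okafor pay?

Okafor pays $13.

Efficient allocation: Petrov→Lot B ($168), Santos→Lot D ($129), Lindqvist→Lot A ($144), Watson→Lot C ($170), Okafor→Lot G ($146); total welfare W = $757.
Okafor receives Lot G at value $146, so the others get W − 146 = $611.
Without Okafor: best allocation of the remaining 4 bidders over all 5 lots is Petrov→Lot B ($168), Santos→Lot D ($129), Lindqvist→Lot G ($157), Watson→Lot C ($170), total $624.
VCG payment = (others' best without Okafor) − (others' welfare with Okafor) = 624 − 611 = $13.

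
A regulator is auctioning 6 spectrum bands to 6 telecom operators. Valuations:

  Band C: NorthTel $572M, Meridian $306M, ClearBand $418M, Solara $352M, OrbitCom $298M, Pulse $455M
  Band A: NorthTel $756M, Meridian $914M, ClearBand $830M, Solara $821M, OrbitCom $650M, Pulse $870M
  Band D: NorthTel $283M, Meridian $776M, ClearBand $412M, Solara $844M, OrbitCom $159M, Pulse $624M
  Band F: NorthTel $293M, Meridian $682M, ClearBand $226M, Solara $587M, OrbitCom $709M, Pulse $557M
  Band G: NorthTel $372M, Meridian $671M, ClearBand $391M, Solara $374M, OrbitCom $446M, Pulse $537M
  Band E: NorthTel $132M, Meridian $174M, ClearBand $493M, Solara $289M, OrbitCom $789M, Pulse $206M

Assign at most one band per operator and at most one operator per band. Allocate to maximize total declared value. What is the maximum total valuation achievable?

Optimal: NorthTel→Band C ($572M), Meridian→Band G ($671M), ClearBand→Band A ($830M), Solara→Band D ($844M), OrbitCom→Band E ($789M), Pulse→Band F ($557M) — total 572+671+830+844+789+557 = $4263M.
Max-entry greedy (repeatedly take the single best remaining cell) gives $4067M, worse by 196.

Max total: $4263M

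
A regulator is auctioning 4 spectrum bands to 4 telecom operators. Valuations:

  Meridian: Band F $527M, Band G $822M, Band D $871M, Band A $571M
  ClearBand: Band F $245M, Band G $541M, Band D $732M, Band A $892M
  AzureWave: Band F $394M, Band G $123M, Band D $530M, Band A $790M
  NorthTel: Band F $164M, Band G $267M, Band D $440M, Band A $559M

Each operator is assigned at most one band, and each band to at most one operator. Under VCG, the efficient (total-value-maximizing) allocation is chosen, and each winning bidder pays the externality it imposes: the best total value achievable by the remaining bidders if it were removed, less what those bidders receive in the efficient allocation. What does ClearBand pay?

ClearBand pays $396M.

Efficient allocation: Meridian→Band G ($822M), ClearBand→Band A ($892M), AzureWave→Band F ($394M), NorthTel→Band D ($440M); total welfare W = $2548M.
ClearBand receives Band A at value $892M, so the others get W − 892 = $1656M.
Without ClearBand: best allocation of the remaining 3 bidders over all 4 bands is Meridian→Band G ($822M), AzureWave→Band A ($790M), NorthTel→Band D ($440M), total $2052M.
VCG payment = (others' best without ClearBand) − (others' welfare with ClearBand) = 2052 − 1656 = $396M.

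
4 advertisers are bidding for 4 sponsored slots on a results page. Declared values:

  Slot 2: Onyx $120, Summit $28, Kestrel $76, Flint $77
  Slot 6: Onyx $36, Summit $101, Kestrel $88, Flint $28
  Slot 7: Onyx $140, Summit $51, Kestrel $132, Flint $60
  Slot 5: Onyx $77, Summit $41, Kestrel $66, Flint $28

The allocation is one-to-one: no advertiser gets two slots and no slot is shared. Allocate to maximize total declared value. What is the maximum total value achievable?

This is a one-to-one assignment (maximum-weight bipartite matching).
Optimal: Onyx→Slot 5 ($77), Summit→Slot 6 ($101), Kestrel→Slot 7 ($132), Flint→Slot 2 ($77) — total 77+101+132+77 = $387.
Max-entry greedy (repeatedly take the single best remaining cell) gives $384, worse by 3.
Swapping Flint↔Summit (Flint→Slot 6 $28, Summit→Slot 2 $28) loses 122.

Maximum total: $387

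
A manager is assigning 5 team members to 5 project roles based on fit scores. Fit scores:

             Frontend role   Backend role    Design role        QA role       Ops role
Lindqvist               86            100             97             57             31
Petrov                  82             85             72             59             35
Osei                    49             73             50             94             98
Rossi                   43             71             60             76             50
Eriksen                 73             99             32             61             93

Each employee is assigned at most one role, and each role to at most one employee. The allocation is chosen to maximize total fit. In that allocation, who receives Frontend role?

Petrov receives Frontend role.

This is the linear assignment problem.
Optimal: Lindqvist→Design role (97 pts), Petrov→Frontend role (82 pts), Osei→Ops role (98 pts), Rossi→QA role (76 pts), Eriksen→Backend role (99 pts) — total 97+82+98+76+99 = 452 pts.
Row-greedy (each employee in turn takes its best remaining role) gives 388 pts, worse by 64.
Swapping Lindqvist↔Rossi (Lindqvist→QA role 57 pts, Rossi→Design role 60 pts) loses 56.
Every other assignment is strictly worse.
Petrov's own top role is Backend role (85 pts), but forcing Petrov→Backend role and reassigning the rest optimally gives only 429 pts — worse by 23.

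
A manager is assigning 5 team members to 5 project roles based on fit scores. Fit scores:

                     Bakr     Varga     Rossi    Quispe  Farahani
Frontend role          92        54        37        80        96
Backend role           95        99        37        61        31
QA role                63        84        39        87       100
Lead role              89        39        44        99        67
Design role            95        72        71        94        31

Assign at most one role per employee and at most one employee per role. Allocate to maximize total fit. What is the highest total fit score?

Optimal: Bakr→Frontend role (92 pts), Varga→Backend role (99 pts), Rossi→Design role (71 pts), Quispe→Lead role (99 pts), Farahani→QA role (100 pts) — total 92+99+71+99+100 = 461 pts.
Next-best assignment: Bakr→Backend role, Varga→QA role, Rossi→Design role, Quispe→Lead role, Farahani→Frontend role = 445 pts.
Swapping Varga↔Rossi (Varga→Design role 72 pts, Rossi→Backend role 37 pts) loses 61.
No other one-to-one assignment exceeds 461 pts.

Max total: 461 pts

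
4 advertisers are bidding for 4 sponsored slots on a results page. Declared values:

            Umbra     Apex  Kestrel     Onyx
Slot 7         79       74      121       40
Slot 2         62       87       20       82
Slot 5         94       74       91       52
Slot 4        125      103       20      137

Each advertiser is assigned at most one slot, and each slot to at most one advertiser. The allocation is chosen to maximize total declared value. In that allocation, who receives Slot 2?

Apex receives Slot 2.

Optimal: Umbra→Slot 5 ($94), Apex→Slot 2 ($87), Kestrel→Slot 7 ($121), Onyx→Slot 4 ($137) — total 94+87+121+137 = $439.
Row-greedy (each advertiser in turn takes its best remaining slot) gives $385, worse by 54.
Swapping Apex↔Kestrel (Apex→Slot 7 $74, Kestrel→Slot 2 $20) loses 114.
Apex's own top slot is Slot 4 ($103), but forcing Apex→Slot 4 and reassigning the rest optimally gives only $400 — worse by 39.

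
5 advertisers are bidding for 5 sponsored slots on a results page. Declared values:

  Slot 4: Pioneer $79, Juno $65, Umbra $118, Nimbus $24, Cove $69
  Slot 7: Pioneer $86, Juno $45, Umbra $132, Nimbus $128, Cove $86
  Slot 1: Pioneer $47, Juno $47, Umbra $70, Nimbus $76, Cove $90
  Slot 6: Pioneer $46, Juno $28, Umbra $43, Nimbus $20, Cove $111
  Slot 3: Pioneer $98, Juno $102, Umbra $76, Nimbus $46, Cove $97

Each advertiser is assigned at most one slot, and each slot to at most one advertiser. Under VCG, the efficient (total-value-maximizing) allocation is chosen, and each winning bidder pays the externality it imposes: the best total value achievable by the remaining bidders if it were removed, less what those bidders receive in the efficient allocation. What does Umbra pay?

Efficient allocation: Pioneer→Slot 1 ($47), Juno→Slot 3 ($102), Umbra→Slot 4 ($118), Nimbus→Slot 7 ($128), Cove→Slot 6 ($111); total welfare W = $506.
Umbra receives Slot 4 at value $118, so the others get W − 118 = $388.
Without Umbra: best allocation of the remaining 4 bidders over all 5 slots is Pioneer→Slot 4 ($79), Juno→Slot 3 ($102), Nimbus→Slot 7 ($128), Cove→Slot 6 ($111), total $420.
VCG payment = (others' best without Umbra) − (others' welfare with Umbra) = 420 − 388 = $32.

Umbra pays $32.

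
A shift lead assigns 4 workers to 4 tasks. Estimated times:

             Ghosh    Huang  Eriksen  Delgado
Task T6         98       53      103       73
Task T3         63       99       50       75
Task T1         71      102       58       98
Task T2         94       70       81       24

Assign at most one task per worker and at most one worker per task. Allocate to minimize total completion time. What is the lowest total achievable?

Minimum total: 198 min

Optimal: Ghosh→Task T3 (63 min), Huang→Task T6 (53 min), Eriksen→Task T1 (58 min), Delgado→Task T2 (24 min) — total 63+53+58+24 = 198 min.
Swapping Huang↔Ghosh (Huang→Task T3 99 min, Ghosh→Task T6 98 min) adds 81.
Checked against all permutations: 198 min is optimal.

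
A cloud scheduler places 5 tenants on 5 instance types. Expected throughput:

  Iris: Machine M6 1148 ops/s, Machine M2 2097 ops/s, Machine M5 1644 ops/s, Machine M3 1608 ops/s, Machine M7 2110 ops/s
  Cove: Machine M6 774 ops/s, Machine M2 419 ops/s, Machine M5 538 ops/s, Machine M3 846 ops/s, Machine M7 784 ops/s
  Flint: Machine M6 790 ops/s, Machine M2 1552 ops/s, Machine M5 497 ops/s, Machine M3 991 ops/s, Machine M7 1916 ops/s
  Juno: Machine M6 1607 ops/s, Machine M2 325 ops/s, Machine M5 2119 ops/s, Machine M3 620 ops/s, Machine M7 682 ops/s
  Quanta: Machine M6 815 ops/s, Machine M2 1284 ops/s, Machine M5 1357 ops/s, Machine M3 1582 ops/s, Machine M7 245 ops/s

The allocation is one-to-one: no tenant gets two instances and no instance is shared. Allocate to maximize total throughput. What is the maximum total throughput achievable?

Max total: 8488 ops/s

Treat this as an assignment problem: match each tenant to one instance.
Optimal: Iris→Machine M2 (2097 ops/s), Cove→Machine M6 (774 ops/s), Flint→Machine M7 (1916 ops/s), Juno→Machine M5 (2119 ops/s), Quanta→Machine M3 (1582 ops/s) — total 2097+774+1916+2119+1582 = 8488 ops/s.
Max-entry greedy (repeatedly take the single best remaining cell) gives 8137 ops/s, worse by 351.
Every other assignment is strictly worse.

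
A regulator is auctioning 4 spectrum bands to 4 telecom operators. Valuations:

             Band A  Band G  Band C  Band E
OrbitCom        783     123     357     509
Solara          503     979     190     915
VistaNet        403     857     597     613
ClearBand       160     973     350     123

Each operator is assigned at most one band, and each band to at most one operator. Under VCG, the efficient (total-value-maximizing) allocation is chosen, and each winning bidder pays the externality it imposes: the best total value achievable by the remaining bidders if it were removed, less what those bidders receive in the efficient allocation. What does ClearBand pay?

ClearBand pays $260M.

Efficient allocation: OrbitCom→Band A ($783M), Solara→Band E ($915M), VistaNet→Band C ($597M), ClearBand→Band G ($973M); total welfare W = $3268M.
ClearBand receives Band G at value $973M, so the others get W − 973 = $2295M.
Without ClearBand: best allocation of the remaining 3 bidders over all 4 bands is OrbitCom→Band A ($783M), Solara→Band E ($915M), VistaNet→Band G ($857M), total $2555M.
VCG payment = (others' best without ClearBand) − (others' welfare with ClearBand) = 2555 − 2295 = $260M.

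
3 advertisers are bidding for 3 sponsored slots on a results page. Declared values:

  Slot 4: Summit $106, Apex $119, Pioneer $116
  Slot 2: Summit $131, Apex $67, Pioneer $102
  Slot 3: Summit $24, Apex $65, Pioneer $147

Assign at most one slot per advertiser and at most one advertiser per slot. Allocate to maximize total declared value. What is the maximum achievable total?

Optimal: Summit→Slot 2 ($131), Apex→Slot 4 ($119), Pioneer→Slot 3 ($147) — total 131+119+147 = $397.
Next-best assignment: Summit→Slot 4, Apex→Slot 2, Pioneer→Slot 3 = $320.
Every other assignment is strictly worse.

Max total: $397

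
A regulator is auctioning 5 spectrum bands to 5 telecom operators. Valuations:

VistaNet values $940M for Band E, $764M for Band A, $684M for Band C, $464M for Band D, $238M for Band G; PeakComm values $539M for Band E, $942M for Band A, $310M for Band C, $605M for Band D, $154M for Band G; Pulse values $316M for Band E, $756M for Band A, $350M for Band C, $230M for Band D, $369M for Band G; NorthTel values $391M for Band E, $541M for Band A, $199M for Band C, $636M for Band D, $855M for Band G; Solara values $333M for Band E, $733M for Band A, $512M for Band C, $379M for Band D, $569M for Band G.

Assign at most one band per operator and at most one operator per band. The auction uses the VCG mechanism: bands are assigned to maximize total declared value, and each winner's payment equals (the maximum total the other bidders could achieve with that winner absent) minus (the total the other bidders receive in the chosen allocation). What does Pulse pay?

Pulse pays $337M.

Efficient allocation: VistaNet→Band E ($940M), PeakComm→Band D ($605M), Pulse→Band A ($756M), NorthTel→Band G ($855M), Solara→Band C ($512M); total welfare W = $3668M.
Pulse receives Band A at value $756M, so the others get W − 756 = $2912M.
Without Pulse: best allocation of the remaining 4 bidders over all 5 bands is VistaNet→Band E ($940M), PeakComm→Band A ($942M), NorthTel→Band G ($855M), Solara→Band C ($512M), total $3249M.
VCG payment = (others' best without Pulse) − (others' welfare with Pulse) = 3249 − 2912 = $337M.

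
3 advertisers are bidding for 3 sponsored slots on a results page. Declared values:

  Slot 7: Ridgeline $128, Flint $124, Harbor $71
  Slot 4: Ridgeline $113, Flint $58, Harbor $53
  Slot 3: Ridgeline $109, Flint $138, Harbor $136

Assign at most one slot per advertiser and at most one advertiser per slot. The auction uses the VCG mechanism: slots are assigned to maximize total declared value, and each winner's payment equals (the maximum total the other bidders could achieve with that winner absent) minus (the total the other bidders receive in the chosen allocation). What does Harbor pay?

Harbor pays $29.

Efficient allocation: Ridgeline→Slot 4 ($113), Flint→Slot 7 ($124), Harbor→Slot 3 ($136); total welfare W = $373.
Harbor receives Slot 3 at value $136, so the others get W − 136 = $237.
Without Harbor: best allocation of the remaining 2 bidders over all 3 slots is Ridgeline→Slot 7 ($128), Flint→Slot 3 ($138), total $266.
VCG payment = (others' best without Harbor) − (others' welfare with Harbor) = 266 − 237 = $29.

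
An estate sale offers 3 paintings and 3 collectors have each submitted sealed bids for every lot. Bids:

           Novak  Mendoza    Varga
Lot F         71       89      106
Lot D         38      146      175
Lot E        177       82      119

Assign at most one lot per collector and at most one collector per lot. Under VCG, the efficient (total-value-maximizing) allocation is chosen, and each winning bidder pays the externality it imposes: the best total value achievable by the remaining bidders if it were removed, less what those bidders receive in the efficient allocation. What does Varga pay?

Varga pays $57.

Efficient allocation: Novak→Lot E ($177), Mendoza→Lot F ($89), Varga→Lot D ($175); total welfare W = $441.
Varga receives Lot D at value $175, so the others get W − 175 = $266.
Without Varga: best allocation of the remaining 2 bidders over all 3 lots is Novak→Lot E ($177), Mendoza→Lot D ($146), total $323.
VCG payment = (others' best without Varga) − (others' welfare with Varga) = 323 − 266 = $57.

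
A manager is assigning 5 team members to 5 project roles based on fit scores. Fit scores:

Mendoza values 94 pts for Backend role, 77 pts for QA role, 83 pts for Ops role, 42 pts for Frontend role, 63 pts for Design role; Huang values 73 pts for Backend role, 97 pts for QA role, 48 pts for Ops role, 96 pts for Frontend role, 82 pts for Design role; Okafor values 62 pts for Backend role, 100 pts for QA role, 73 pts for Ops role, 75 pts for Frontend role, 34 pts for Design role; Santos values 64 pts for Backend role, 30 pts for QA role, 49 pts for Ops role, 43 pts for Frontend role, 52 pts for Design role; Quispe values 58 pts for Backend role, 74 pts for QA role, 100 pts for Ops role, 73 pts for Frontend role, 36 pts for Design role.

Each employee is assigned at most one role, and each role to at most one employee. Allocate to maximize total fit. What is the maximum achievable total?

Optimal: Mendoza→Backend role (94 pts), Huang→Frontend role (96 pts), Okafor→QA role (100 pts), Santos→Design role (52 pts), Quispe→Ops role (100 pts) — total 94+96+100+52+100 = 442 pts.
Row-greedy (each employee in turn takes its best remaining role) gives 418 pts, worse by 24.
Swapping Santos↔Huang (Santos→Frontend role 43 pts, Huang→Design role 82 pts) loses 23.

Max total: 442 pts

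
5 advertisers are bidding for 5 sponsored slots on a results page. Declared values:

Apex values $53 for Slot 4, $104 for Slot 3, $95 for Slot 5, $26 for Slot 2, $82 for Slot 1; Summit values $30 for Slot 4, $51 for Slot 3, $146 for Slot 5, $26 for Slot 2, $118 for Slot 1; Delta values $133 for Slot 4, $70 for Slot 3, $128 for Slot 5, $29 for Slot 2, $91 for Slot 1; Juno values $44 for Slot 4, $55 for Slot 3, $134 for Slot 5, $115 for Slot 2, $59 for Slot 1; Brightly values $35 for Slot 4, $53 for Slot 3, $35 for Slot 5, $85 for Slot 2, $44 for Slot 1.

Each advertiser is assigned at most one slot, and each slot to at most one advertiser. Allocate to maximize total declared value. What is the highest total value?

Maximum total: $574

Optimal: Apex→Slot 3 ($104), Summit→Slot 1 ($118), Delta→Slot 4 ($133), Juno→Slot 5 ($134), Brightly→Slot 2 ($85) — total 104+118+133+134+85 = $574.
Max-entry greedy (repeatedly take the single best remaining cell) gives $542, worse by 32.
Next-best assignment: Apex→Slot 3, Summit→Slot 5, Delta→Slot 4, Juno→Slot 2, Brightly→Slot 1 = $542.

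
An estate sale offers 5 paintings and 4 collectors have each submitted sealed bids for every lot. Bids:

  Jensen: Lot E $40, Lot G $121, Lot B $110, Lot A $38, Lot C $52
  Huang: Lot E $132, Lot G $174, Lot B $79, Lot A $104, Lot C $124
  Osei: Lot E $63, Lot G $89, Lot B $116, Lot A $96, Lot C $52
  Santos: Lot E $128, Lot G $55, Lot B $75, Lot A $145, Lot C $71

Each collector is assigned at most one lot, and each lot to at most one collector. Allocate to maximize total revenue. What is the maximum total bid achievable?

Optimal: Jensen→Lot G ($121), Huang→Lot E ($132), Osei→Lot B ($116), Santos→Lot A ($145) — total 121+132+116+145 = $514.
Max-entry greedy (repeatedly take the single best remaining cell) gives $487, worse by 27.
Next-best assignment: Jensen→Lot B, Huang→Lot G, Osei→Lot A, Santos→Lot E = $508.

Maximum total: $514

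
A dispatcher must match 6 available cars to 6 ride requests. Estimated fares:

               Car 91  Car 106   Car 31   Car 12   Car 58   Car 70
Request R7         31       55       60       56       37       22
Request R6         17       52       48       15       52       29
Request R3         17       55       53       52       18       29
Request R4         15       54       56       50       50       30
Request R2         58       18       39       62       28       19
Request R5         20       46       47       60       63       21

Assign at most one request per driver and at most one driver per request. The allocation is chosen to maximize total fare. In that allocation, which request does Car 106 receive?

Car 106 receives Request R3.

Optimal: Car 91→Request R2 ($58), Car 106→Request R3 ($55), Car 31→Request R4 ($56), Car 12→Request R7 ($56), Car 58→Request R5 ($63), Car 70→Request R6 ($29) — total 58+55+56+56+63+29 = $317.
Row-greedy (each driver in turn takes its best remaining request) gives $310, worse by 7.
Next-best assignment: Car 91→Request R2, Car 106→Request R4, Car 31→Request R7, Car 12→Request R3, Car 58→Request R5, Car 70→Request R6 = $316.
Swapping Car 12↔Car 91 (Car 12→Request R2 $62, Car 91→Request R7 $31) loses 21.
Every other assignment is strictly worse.
Car 106's own top request is Request R7 ($55), but forcing Car 106→Request R7 and reassigning the rest optimally gives only $313 — worse by 4.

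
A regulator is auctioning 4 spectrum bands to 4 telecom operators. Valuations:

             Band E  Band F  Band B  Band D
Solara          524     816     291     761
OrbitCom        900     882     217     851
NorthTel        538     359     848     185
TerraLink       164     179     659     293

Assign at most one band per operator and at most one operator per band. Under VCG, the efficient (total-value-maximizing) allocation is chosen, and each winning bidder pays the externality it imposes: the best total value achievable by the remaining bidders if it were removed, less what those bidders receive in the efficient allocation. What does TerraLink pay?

Efficient allocation: Solara→Band F ($816M), OrbitCom→Band D ($851M), NorthTel→Band E ($538M), TerraLink→Band B ($659M); total welfare W = $2864M.
TerraLink receives Band B at value $659M, so the others get W − 659 = $2205M.
Without TerraLink: best allocation of the remaining 3 bidders over all 4 bands is Solara→Band F ($816M), OrbitCom→Band E ($900M), NorthTel→Band B ($848M), total $2564M.
VCG payment = (others' best without TerraLink) − (others' welfare with TerraLink) = 2564 − 2205 = $359M.

TerraLink pays $359M.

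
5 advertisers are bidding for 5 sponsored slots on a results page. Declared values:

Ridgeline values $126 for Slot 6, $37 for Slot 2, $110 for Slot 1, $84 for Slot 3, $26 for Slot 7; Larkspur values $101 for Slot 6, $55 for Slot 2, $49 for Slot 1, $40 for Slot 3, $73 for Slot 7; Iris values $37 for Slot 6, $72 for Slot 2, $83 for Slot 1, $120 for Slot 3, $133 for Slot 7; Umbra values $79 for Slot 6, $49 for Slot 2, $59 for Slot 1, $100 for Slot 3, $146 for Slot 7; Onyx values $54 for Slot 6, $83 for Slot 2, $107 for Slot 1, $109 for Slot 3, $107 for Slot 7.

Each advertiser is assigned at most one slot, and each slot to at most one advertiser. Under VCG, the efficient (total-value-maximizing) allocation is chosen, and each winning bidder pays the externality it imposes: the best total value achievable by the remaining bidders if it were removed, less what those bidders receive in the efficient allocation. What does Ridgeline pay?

Efficient allocation: Ridgeline→Slot 1 ($110), Larkspur→Slot 6 ($101), Iris→Slot 3 ($120), Umbra→Slot 7 ($146), Onyx→Slot 2 ($83); total welfare W = $560.
Ridgeline receives Slot 1 at value $110, so the others get W − 110 = $450.
Without Ridgeline: best allocation of the remaining 4 bidders over all 5 slots is Larkspur→Slot 6 ($101), Iris→Slot 3 ($120), Umbra→Slot 7 ($146), Onyx→Slot 1 ($107), total $474.
VCG payment = (others' best without Ridgeline) − (others' welfare with Ridgeline) = 474 − 450 = $24.

Ridgeline pays $24.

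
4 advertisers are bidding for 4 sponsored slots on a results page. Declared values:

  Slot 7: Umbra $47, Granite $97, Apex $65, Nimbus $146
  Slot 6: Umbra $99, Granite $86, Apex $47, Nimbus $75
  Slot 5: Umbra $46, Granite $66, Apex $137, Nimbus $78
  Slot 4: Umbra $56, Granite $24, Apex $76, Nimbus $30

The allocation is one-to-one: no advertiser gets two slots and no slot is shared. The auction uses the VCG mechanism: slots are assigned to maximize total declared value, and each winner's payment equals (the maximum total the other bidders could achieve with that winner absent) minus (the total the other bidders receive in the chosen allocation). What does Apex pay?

Efficient allocation: Umbra→Slot 4 ($56), Granite→Slot 6 ($86), Apex→Slot 5 ($137), Nimbus→Slot 7 ($146); total welfare W = $425.
Apex receives Slot 5 at value $137, so the others get W − 137 = $288.
Without Apex: best allocation of the remaining 3 bidders over all 4 slots is Umbra→Slot 6 ($99), Granite→Slot 5 ($66), Nimbus→Slot 7 ($146), total $311.
VCG payment = (others' best without Apex) − (others' welfare with Apex) = 311 − 288 = $23.

Apex pays $23.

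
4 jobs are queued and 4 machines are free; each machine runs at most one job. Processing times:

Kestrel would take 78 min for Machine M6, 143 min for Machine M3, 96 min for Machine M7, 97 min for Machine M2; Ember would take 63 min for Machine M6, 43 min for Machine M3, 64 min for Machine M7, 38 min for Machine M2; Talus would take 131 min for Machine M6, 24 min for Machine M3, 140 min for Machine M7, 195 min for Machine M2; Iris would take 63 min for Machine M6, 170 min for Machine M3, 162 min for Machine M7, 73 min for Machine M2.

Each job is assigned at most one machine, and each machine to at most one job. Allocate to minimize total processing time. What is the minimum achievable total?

Optimal: Kestrel→Machine M7 (96 min), Ember→Machine M2 (38 min), Talus→Machine M3 (24 min), Iris→Machine M6 (63 min) — total 96+38+24+63 = 221 min.
Column-greedy (each machine in turn goes to its cheapest remaining job) gives 256 min, worse by 35.
Every other assignment is strictly worse.

Minimum total: 221 min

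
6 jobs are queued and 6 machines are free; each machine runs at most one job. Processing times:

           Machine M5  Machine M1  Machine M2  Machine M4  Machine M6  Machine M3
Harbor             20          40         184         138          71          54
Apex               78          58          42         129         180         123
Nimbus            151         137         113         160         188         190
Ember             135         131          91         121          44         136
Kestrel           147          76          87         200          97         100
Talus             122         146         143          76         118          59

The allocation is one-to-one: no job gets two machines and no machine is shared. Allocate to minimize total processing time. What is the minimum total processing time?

Optimal: Harbor→Machine M5 (20 min), Apex→Machine M2 (42 min), Nimbus→Machine M4 (160 min), Ember→Machine M6 (44 min), Kestrel→Machine M1 (76 min), Talus→Machine M3 (59 min) — total 20+42+160+44+76+59 = 401 min.
Row-greedy (each job in turn takes its cheapest remaining machine) gives 419 min, worse by 18.
Next-best assignment: Harbor→Machine M5, Apex→Machine M1, Nimbus→Machine M2, Ember→Machine M6, Kestrel→Machine M3, Talus→Machine M4 = 411 min.

Min total: 401 min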